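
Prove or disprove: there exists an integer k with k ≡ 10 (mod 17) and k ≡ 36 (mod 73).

Since 17 and 73 share no common factor, CRT says the pair of congruences has a solution (unique mod 1241).
Write k = 10 + 17t and require 10 + 17t ≡ 36 (mod 73), i.e. 17t ≡ 26 (mod 73).
Note 17·43 = 731 ≡ 1 (mod 73) (as 731 − 1 = 10·73), so 17⁻¹ ≡ 43.
Therefore t ≡ 43·26 = 1118 ≡ 23 (mod 73).
With t = 23: k = 10 + 17·23 = 401.
Verify: 401 = 23·17 + 10 and 401 = 5·73 + 36. ✓

k = 401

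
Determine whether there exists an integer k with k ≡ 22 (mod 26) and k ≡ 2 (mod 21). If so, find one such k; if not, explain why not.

k = 464

Since 26 and 21 share no common factor, CRT says the pair of congruences has a solution (unique mod 546).
Any solution of the first congruence is k = 22 + 26t; substituting into the second, 26t ≡ 2 − 22 ≡ 1 (mod 21).
26 ≡ 5 (mod 21), so this reads 5t ≡ 1 (mod 21). Note 5·17 = 85 ≡ 1 (mod 21) (as 85 − 1 = 4·21), so 5⁻¹ ≡ 17.
Multiplying by 17: t ≡ 17·1 = 17 (mod 21).
With t = 17: k = 22 + 26·17 = 464.
Check: 464 mod 26 = 22, 464 mod 21 = 2. ✓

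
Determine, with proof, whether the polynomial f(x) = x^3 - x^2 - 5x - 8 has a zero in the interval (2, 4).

f(2) = -14 and f(4) = 20, which have opposite signs.
Since f is a polynomial it is continuous on [2, 4].
By the Intermediate Value Theorem f must vanish at some point of (2, 4).

Yes, f has a root in the interval.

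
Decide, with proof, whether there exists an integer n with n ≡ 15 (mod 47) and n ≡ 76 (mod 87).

n = 250

The moduli 47 and 87 are coprime, so by the Chinese Remainder Theorem a unique solution modulo 4089 exists.
Any solution of the first congruence is n = 15 + 47t; substituting into the second, 47t ≡ 76 − 15 ≡ 61 (mod 87).
Note 47·50 = 2350 ≡ 1 (mod 87) (as 2350 − 1 = 27·87), so 47⁻¹ ≡ 50.
Multiplying by 50: t ≡ 50·61 = 3050 ≡ 5 (mod 87).
Taking t = 5 gives n = 15 + 47·5 = 250.
Verify: 250 = 5·47 + 15 and 250 = 2·87 + 76. ✓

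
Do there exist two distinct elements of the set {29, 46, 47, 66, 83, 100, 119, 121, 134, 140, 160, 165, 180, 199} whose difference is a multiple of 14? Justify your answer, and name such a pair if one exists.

There is no such pair.

Residues mod 14: 29↦1, 46↦4, 47↦5, 66↦10, 83↦13, 100↦2, 119↦7, 121↦9, 134↦8, 140↦0, 160↦6, 165↦11, 180↦12, 199↦3.
These 14 residues are pairwise different, hence no difference of two elements is divisible by 14.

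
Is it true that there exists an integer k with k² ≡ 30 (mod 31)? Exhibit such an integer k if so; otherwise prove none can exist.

Apply Euler's criterion with the prime 31: 30 is a quadratic residue iff 30^15 ≡ 1 (mod 31), and a non-residue iff it is ≡ −1.
Repeated squaring mod 31: 30^2 = 900 ≡ 1; 30^4 ≡ 1² = 1 ≡ 1; 30^8 ≡ 1² = 1 ≡ 1.
Since 15 = 8 + 4 + 2 + 1, 30^15 ≡ 1 · 1 · 1 · 30; multiplying out mod 31: 1·1 = 1 ≡ 1, then 1·1 = 1 ≡ 1, then 1·30 = 30 ≡ 30. Thus 30^15 ≡ 30 ≡ −1 (mod 31).
The value −1 means 30 is a non-residue modulo 31, so k² ≡ 30 (mod 31) is impossible.

There is no such integer.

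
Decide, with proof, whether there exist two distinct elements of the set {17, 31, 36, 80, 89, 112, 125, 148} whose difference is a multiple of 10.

No, no such pair exists.

Two integers differ by a multiple of 10 exactly when they have the same residue mod 10. The residues are 17↦7, 31↦1, 36↦6, 80↦0, 89↦9, 112↦2, 125↦5, 148↦8.
These 8 residues are pairwise different, hence no difference of two elements is divisible by 10.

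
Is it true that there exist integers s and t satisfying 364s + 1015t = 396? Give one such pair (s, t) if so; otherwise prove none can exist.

gcd(364, 1015) = 7, so every integer of the form 364s + 1015t is a multiple of 7.
But 396 = 7·56 + 4, so 7 ∤ 396.
Hence no integers s, t satisfy the equation.

No such integers exist.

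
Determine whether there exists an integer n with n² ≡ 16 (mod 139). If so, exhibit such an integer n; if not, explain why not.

n = 135 works: 135² = 18225, and 18225 − 16 = 18209 = 131·139.

n = 135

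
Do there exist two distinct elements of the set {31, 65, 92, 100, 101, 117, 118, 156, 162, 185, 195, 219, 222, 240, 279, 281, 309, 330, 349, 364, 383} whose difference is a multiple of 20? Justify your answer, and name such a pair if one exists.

65 mod 20 = 5 and 185 mod 20 = 5, so 185 − 65 = 120 = 6·20.

The pair (65, 185) works.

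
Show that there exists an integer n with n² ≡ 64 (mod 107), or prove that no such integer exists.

Take n = 99. Then 99² = 9801 = 91·107 + 64, so 99² ≡ 64 (mod 107).

n = 99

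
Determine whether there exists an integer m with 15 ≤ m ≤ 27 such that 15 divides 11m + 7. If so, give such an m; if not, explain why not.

The values of 11m + 7 for m = 15, 16, …, 27 are 172, 183, 194, 205, 216, 227, 238, 249, 260, 271, 282, 293, 304; reduced mod 15 these are 7, 3, 14, 10, 6, 2, 13, 9, 5, 1, 12, 8, 4.
None is 0, so 15 never divides 11m + 7 on this range.

There is no such integer m in that range.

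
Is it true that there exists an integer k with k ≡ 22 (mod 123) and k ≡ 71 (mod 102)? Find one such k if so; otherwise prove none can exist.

Both moduli are multiples of 3 = gcd(123, 102), so any solution would satisfy k ≡ 22 and k ≡ 71 modulo 3 simultaneously.
These are incompatible: 22 − 71 = -49 is not divisible by 3.
Hence the system has no solution.

No, no such integer exists.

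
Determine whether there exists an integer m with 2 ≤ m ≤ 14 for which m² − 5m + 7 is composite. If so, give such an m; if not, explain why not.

m = 12

At m = 12: 12² − 5·12 + 7 = 91 = 7·13, which is composite.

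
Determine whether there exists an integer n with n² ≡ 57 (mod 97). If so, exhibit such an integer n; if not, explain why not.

There is no such integer.

Apply Euler's criterion with the prime 97: 57 is a quadratic residue iff 57^48 ≡ 1 (mod 97), and a non-residue iff it is ≡ −1.
Squaring successively (mod 97): 57^2 = 3249 ≡ 48; 57^4 ≡ 48² = 2304 ≡ 73; 57^8 ≡ 73² = 5329 ≡ 91; 57^16 ≡ 91² = 8281 ≡ 36; 57^32 ≡ 36² = 1296 ≡ 35.
Since 48 = 32 + 16, 57^48 ≡ 35 · 36; multiplying out mod 97: 35·36 = 1260 ≡ 96. Thus 57^48 ≡ 96 ≡ −1 (mod 97).
The value −1 means 57 is a non-residue modulo 97, so n² ≡ 57 (mod 97) is impossible.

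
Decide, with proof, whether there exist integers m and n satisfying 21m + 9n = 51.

Since gcd(21, 9) = 3 and 51 = 3·17, Bézout's identity guarantees a solution.
Dividing through by 3 reduces the equation to 7m + 3n = 17.
Run the Euclidean algorithm on 7 and 3: 7 = 2·3 + 1, 3 = 3·1 + 0.
Unwinding: 1 = 7 − 2·3, i.e. 7·1 + 3·(-2) = 1.
Multiplying through by 17: m = 1·17 = 17, n = (-2)·17 = -34 is a solution.
The general solution is m = 17 + 3k, n = -34 − 7k; taking k = -5 gives the smaller pair m = 2, n = 1.
Check: 21·2 + 9·1 = 42 + 9 = 51. ✓

m = 2, n = 1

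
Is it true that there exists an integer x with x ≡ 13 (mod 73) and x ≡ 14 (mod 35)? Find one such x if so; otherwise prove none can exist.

x = 889

Since 73 and 35 share no common factor, CRT says the pair of congruences has a solution (unique mod 2555).
Any solution of the first congruence is x = 13 + 73t; substituting into the second, 73t ≡ 14 − 13 ≡ 1 (mod 35).
73 ≡ 3 (mod 35), so this reads 3t ≡ 1 (mod 35). Note 3·12 = 36 ≡ 1 (mod 35) (as 36 − 1 = 1·35), so 3⁻¹ ≡ 12.
Therefore t ≡ 12·1 = 12 (mod 35).
With t = 12: x = 13 + 73·12 = 889.
Verify: 889 = 12·73 + 13 and 889 = 25·35 + 14. ✓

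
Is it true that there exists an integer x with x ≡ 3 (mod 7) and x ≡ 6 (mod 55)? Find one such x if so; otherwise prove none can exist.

x = 171

gcd(7, 55) = 1, so the Chinese Remainder Theorem guarantees exactly one residue class mod 385 satisfying both.
Write x = 3 + 7t and require 3 + 7t ≡ 6 (mod 55), i.e. 7t ≡ 3 (mod 55).
Since 7·8 = 56 = 1·55 + 1, the inverse of 7 mod 55 is 8.
Multiplying by 8: t ≡ 8·3 = 24 (mod 55).
Taking t = 24 gives x = 3 + 7·24 = 171.
Indeed 171 ≡ 3 (mod 7) and 171 ≡ 6 (mod 55).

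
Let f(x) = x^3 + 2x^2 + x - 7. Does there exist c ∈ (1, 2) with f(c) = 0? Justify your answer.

Yes, such a c exists.

f(1) = -3 and f(2) = 11, which have opposite signs.
Since f is a polynomial it is continuous on [1, 2].
By the Intermediate Value Theorem f must vanish at some point of (1, 2).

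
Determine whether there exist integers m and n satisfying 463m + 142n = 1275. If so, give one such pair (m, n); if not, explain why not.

463 and 142 are coprime, so 463m + 142n ranges over all of ℤ.
Dividing repeatedly: 463 = 3·142 + 37, 142 = 3·37 + 31, 37 = 1·31 + 6, 31 = 5·6 + 1, 6 = 6·1 + 0.
Working back up the chain: 1 = 31 − 5·6 = 31 − 5·(37 − 1·31) = −5·37 + 6·31 = −5·37 + 6·(142 − 3·37) = 6·142 − 23·37 = 6·142 − 23·(463 − 3·142) = −23·463 + 75·142. So 463·(-23) + 142·75 = 1.
Times 1275: 463·(-29325) + 142·95625 = 1275, so (-29325, 95625) solves it.
Adding 207·142 to m and subtracting 207·463 from n gives the tidier solution (69, -216).
Indeed 463·69 + 142·(-216) = 31947 − 30672 = 1275.

m = 69, n = -216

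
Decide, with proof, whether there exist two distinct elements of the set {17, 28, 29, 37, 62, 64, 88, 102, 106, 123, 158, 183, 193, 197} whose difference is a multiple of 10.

Yes: 17 and 37.

17 mod 10 = 7 and 37 mod 10 = 7, so 37 − 17 = 20 = 2·10.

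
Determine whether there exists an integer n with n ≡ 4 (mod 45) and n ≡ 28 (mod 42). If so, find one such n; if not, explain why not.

n = 364

The moduli are not coprime: gcd(45, 42) = 3. Compatibility requires 3 ∣ (28 − 4) = 24, which holds, so solutions exist.
Put n = 4 + 45t, so we need 45t ≡ 24 (mod 42), equivalently (divide by 3) 15t ≡ 8 (mod 14).
15 ≡ 1 (mod 14), so this reads 1t ≡ 8 (mod 14). So t ≡ 8 (mod 14).
Then n = 4 + 45·8 = 364.
Indeed 364 ≡ 4 (mod 45) and 364 ≡ 28 (mod 42).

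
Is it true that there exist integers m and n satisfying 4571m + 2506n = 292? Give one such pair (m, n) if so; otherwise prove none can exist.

Both 4571 and 2506 are divisible by gcd(4571, 2506) = 7, hence so is any combination 4571m + 2506n.
However 292 leaves remainder 5 on division by 7.
So the equation is unsolvable over ℤ.

No such integers exist.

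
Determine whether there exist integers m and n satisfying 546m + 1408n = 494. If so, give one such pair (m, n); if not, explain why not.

m = 135, n = -52

gcd(546, 1408) = 2, and 2 divides 494, so integer solutions exist.
Dividing through by 2 reduces the equation to 273m + 704n = 247.
Dividing repeatedly: 704 = 2·273 + 158, 273 = 1·158 + 115, 158 = 1·115 + 43, 115 = 2·43 + 29, 43 = 1·29 + 14, 29 = 2·14 + 1, 14 = 14·1 + 0.
Back-substituting, 1 = 29 − 2·14 = 29 − 2·(43 − 1·29) = −2·43 + 3·29 = −2·43 + 3·(115 − 2·43) = 3·115 − 8·43 = 3·115 − 8·(158 − 1·115) = −8·158 + 11·115 = −8·158 + 11·(273 − 1·158) = 11·273 − 19·158 = 11·273 − 19·(704 − 2·273) = −19·704 + 49·273; that is, 273·49 + 704·(-19) = 1.
Scaling by 247 gives the particular solution (m, n) = (12103, -4693).
Subtracting 17·704 from m and adding 17·273 to n gives the tidier solution (135, -52).
Check: 546·135 + 1408·(-52) = 73710 − 73216 = 494. ✓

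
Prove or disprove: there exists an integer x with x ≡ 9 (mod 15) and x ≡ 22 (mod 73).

Since 15 and 73 share no common factor, CRT says the pair of congruences has a solution (unique mod 1095).
Any solution of the first congruence is x = 9 + 15t; substituting into the second, 15t ≡ 22 − 9 ≡ 13 (mod 73).
Since 15·39 = 585 = 8·73 + 1, the inverse of 15 mod 73 is 39.
Multiplying by 39: t ≡ 39·13 = 507 ≡ 69 (mod 73).
With t = 69: x = 9 + 15·69 = 1044.
Verify: 1044 = 69·15 + 9 and 1044 = 14·73 + 22. ✓

x = 1044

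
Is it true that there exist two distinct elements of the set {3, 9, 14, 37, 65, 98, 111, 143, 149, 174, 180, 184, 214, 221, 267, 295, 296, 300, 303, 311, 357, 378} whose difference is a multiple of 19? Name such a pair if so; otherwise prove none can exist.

Both 3 and 98 leave remainder 3 on division by 19; their difference 95 = 5·19 is a multiple of 19.

The pair (3, 98) works.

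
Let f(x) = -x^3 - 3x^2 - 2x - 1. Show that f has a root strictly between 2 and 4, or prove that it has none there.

The endpoint values f(2) = -25 and f(4) = -121 are both negative. Claim: f(x) < 0 for every x in (2, 4).
Shift to the endpoint 2: with x = 2 + u (0 < u < 2), one computes f(2 + u) = -u^3 - 9u^2 - 26u - 25.
All 4 nonzero coefficients of this polynomial in u are negative; hence for u > 0 the value is a sum of negative terms (the constant -25 among them).
Therefore f(x) < 0 throughout (2, 4), and f has no zero there.

f has no root in that interval.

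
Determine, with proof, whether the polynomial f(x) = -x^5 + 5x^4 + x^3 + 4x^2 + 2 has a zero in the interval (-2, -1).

The endpoint values f(-2) = 122 and f(-1) = 11 are both positive. Claim: f(x) > 0 for every x in (-2, -1).
Substitute x = -1 − u, where 0 < u < 1 on the interval. Expanding, f(-1 − u) = u^5 + 10u^4 + 29u^3 + 41u^2 + 30u + 11.
All 6 nonzero coefficients of this polynomial in u are positive; hence for u > 0 the value is a sum of positive terms (the constant 11 among them).
Therefore f(x) > 0 throughout (-2, -1), and f has no zero there.

No such root exists.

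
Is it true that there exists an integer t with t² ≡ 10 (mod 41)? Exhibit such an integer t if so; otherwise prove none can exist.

t = 25 works: 25² = 625, and 625 − 10 = 615 = 15·41.

t = 25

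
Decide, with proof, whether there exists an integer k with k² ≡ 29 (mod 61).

No, no such integer exists.

61 is prime, so by Euler's criterion 29 is a square mod 61 iff 29^((61−1)/2) = 29^30 ≡ 1 (mod 61).
Repeated squaring mod 61: 29^2 = 841 ≡ 48; 29^4 ≡ 48² = 2304 ≡ 47; 29^8 ≡ 47² = 2209 ≡ 13; 29^16 ≡ 13² = 169 ≡ 47.
Since 30 = 16 + 8 + 4 + 2, 29^30 ≡ 47 · 13 · 47 · 48; multiplying out mod 61: 47·13 = 611 ≡ 1, then 1·47 = 47 ≡ 47, then 47·48 = 2256 ≡ 60. Thus 29^30 ≡ 60 ≡ −1 (mod 61).
The value −1 means 29 is a non-residue modulo 61, so k² ≡ 29 (mod 61) is impossible.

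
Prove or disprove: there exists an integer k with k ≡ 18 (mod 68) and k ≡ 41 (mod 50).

Both moduli are multiples of 2 = gcd(68, 50), so any solution would satisfy k ≡ 18 and k ≡ 41 modulo 2 simultaneously.
However 18 ≡ 0 and 41 ≡ 1 (mod 2), and 0 ≠ 1.
So no integer satisfies both congruences.

No such integer exists.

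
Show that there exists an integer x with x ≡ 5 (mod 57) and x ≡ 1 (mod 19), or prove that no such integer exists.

No such integer exists.

Reduce both congruences modulo 19, which divides 57 and 19: they say x ≡ 5 (mod 19) and x ≡ 1 (mod 19).
But 5 mod 19 = 5 while 1 mod 19 = 1, a contradiction.
Therefore no such x exists.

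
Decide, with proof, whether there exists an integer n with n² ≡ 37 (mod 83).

n = 55

Take n = 55. Then 55² = 3025 = 36·83 + 37, so 55² ≡ 37 (mod 83).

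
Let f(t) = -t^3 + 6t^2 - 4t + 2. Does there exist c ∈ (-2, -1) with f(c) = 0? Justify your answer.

The endpoint values f(-2) = 42 and f(-1) = 13 are both positive. Claim: f(t) > 0 for every t in (-2, -1).
Substitute t = -1 − u, where 0 < u < 1 on the interval. Expanding, f(-1 − u) = u^3 + 9u^2 + 19u + 13.
All 4 nonzero coefficients of this polynomial in u are positive; hence for u > 0 the value is a sum of positive terms (the constant 13 among them).
So f is strictly positive on (-2, -1); no root exists in the interval.

No such root exists.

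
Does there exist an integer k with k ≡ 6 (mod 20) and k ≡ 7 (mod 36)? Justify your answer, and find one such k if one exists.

No, no such integer exists.

gcd(20, 36) = 4. If k ≡ 6 (mod 20) and k ≡ 7 (mod 36), then k ≡ 6 (mod 4) and k ≡ 7 (mod 4).
However 6 ≡ 2 and 7 ≡ 3 (mod 4), and 2 ≠ 3.
So no integer satisfies both congruences.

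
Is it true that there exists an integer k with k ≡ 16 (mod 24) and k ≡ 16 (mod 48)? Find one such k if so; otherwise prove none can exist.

The moduli are not coprime: gcd(24, 48) = 24. Compatibility requires 24 ∣ (16 − 16) = 0, which holds, so solutions exist.
In fact k = 16 itself already satisfies 16 mod 48 = 16.
Indeed 16 ≡ 16 (mod 24) and 16 ≡ 16 (mod 48).

k = 16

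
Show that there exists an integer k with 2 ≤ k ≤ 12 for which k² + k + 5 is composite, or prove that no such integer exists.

At k = 9: 9² + 9 + 5 = 95 = 5·19, which is composite.

k = 9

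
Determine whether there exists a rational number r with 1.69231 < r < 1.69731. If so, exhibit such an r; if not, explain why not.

Multiplying by 23: 23·1.69231 = 38.92313 and 23·1.69731 = 39.03813, so the integer 39 lies strictly between them.
So r = 39/23 works: it is a ratio of integers, and dividing 23·1.69231 < 39 < 23·1.69731 through by 23 gives 1.69231 < 39/23 < 1.69731.

r = 39/23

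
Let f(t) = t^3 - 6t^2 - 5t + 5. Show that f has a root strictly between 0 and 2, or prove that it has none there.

f(0) = 5 and f(2) = -21, which have opposite signs.
Since f is a polynomial it is continuous on [0, 2].
By the Intermediate Value Theorem, f takes the value 0 somewhere in the open interval.

Such a root exists.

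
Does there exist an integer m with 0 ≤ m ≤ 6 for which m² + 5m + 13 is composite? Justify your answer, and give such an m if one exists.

At m = 2: 2² + 5·2 + 13 = 27 = 3·9, which is composite.

m = 2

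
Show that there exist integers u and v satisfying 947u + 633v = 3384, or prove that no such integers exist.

u = 39, v = -53

Since gcd(947, 633) = 1, every integer is an integer combination of 947 and 633.
Euclidean algorithm: 947 = 1·633 + 314, 633 = 2·314 + 5, 314 = 62·5 + 4, 5 = 1·4 + 1, 4 = 4·1 + 0.
Back-substituting, 1 = 5 − 1·4 = 5 − (314 − 62·5) = −314 + 63·5 = −314 + 63·(633 − 2·314) = 63·633 − 127·314 = 63·633 − 127·(947 − 1·633) = −127·947 + 190·633; that is, 947·(-127) + 633·190 = 1.
Scaling by 3384 gives the particular solution (u, v) = (-429768, 642960).
Shifting by a multiple of (633, −947) keeps it a solution: u = -429768 + 679·633 = 39, v = 642960 − 679·947 = -53.
Indeed 947·39 + 633·(-53) = 36933 − 33549 = 3384.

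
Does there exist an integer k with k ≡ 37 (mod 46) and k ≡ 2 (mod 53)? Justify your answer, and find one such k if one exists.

The moduli 46 and 53 are coprime, so by the Chinese Remainder Theorem a unique solution modulo 2438 exists.
Any solution of the first congruence is k = 37 + 46t; substituting into the second, 46t ≡ 2 − 37 ≡ 18 (mod 53).
Since 46·15 = 690 = 13·53 + 1, the inverse of 46 mod 53 is 15.
Multiplying by 15: t ≡ 15·18 = 270 ≡ 5 (mod 53).
With t = 5: k = 37 + 46·5 = 267.
Check: 267 mod 46 = 37, 267 mod 53 = 2. ✓

k = 267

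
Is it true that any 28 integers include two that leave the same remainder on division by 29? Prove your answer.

No; for instance {5, 6, 7, 8, 9, 10, 11, 12, 13, 14, 15, 16, 17, 18, 19, 20, 21, 22, 23, 24, 25, 26, 27, 28, 29, 30, 31, 32} is a counterexample.

Consider the 28 integers 5, 6, …, 32. They lie in distinct residue classes modulo 29, since 28 ≤ 29.
Hence this collection has no pair with equal remainders mod 29, disproving the claim.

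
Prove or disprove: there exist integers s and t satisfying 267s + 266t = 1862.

s = 0, t = 7

267 and 266 are coprime, so 267s + 266t ranges over all of ℤ.
Run the Euclidean algorithm on 267 and 266: 267 = 1·266 + 1, 266 = 266·1 + 0.
Unwinding: 1 = 267 − 1·266, i.e. 267·1 + 266·(-1) = 1.
Scaling by 1862 gives the particular solution (s, t) = (1862, -1862).
The general solution is s = 1862 + 266k, t = -1862 − 267k; taking k = -7 gives the smaller pair s = 0, t = 7.
Indeed 267·0 + 266·7 = 0 + 1862 = 1862.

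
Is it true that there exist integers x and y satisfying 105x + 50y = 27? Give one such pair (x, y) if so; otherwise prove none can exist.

There are no such integers.

Any value of 105x + 50y is a multiple of gcd(105, 50) = 5.
However 27 leaves remainder 2 on division by 5.
Therefore 105x + 50y = 27 has no solution in integers.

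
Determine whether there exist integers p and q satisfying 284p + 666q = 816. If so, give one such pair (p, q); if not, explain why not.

Every value of 284p + 666q is a multiple of gcd(284, 666) = 2; since 2 ∣ 816, solutions exist.
Dividing through by 2 reduces the equation to 142p + 333q = 408.
Run the Euclidean algorithm on 333 and 142: 333 = 2·142 + 49, 142 = 2·49 + 44, 49 = 1·44 + 5, 44 = 8·5 + 4, 5 = 1·4 + 1, 4 = 4·1 + 0.
Working back up the chain: 1 = 5 − 1·4 = 5 − (44 − 8·5) = −44 + 9·5 = −44 + 9·(49 − 1·44) = 9·49 − 10·44 = 9·49 − 10·(142 − 2·49) = −10·142 + 29·49 = −10·142 + 29·(333 − 2·142) = 29·333 − 68·142. So 142·(-68) + 333·29 = 1.
Times 408: 142·(-27744) + 333·11832 = 408, so (-27744, 11832) solves it.
Shifting by a multiple of (333, −142) keeps it a solution: p = -27744 + 84·333 = 228, q = 11832 − 84·142 = -96.
Check: 284·228 + 666·(-96) = 64752 − 63936 = 816. ✓

p = 228, q = -96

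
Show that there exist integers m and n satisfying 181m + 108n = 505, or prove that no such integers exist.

Since gcd(181, 108) = 1, every integer is an integer combination of 181 and 108.
Euclidean algorithm: 181 = 1·108 + 73, 108 = 1·73 + 35, 73 = 2·35 + 3, 35 = 11·3 + 2, 3 = 1·2 + 1, 2 = 2·1 + 0.
Unwinding: 1 = 3 − 1·2 = 3 − (35 − 11·3) = −35 + 12·3 = −35 + 12·(73 − 2·35) = 12·73 − 25·35 = 12·73 − 25·(108 − 1·73) = −25·108 + 37·73 = −25·108 + 37·(181 − 1·108) = 37·181 − 62·108, i.e. 181·37 + 108·(-62) = 1.
Scaling by 505 gives the particular solution (m, n) = (18685, -31310).
The general solution is m = 18685 + 108k, n = -31310 − 181k; taking k = -173 gives the smaller pair m = 1, n = 3.
Check: 181·1 + 108·3 = 181 + 324 = 505. ✓

m = 1, n = 3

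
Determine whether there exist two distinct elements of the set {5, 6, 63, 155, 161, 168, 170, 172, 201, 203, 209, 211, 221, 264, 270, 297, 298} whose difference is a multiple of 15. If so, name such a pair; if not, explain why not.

5 mod 15 = 5 and 155 mod 15 = 5, so 155 − 5 = 150 = 10·15.

The pair (5, 155) works.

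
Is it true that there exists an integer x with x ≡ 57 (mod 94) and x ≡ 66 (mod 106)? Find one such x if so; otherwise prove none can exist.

gcd(94, 106) = 2. If x ≡ 57 (mod 94) and x ≡ 66 (mod 106), then x ≡ 57 (mod 2) and x ≡ 66 (mod 2).
These are incompatible: 57 − 66 = -9 is not divisible by 2.
Hence the system has no solution.

No such integer exists.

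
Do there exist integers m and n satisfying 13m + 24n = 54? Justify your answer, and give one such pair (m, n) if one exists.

Since gcd(13, 24) = 1, every integer is an integer combination of 13 and 24.
Dividing repeatedly: 24 = 1·13 + 11, 13 = 1·11 + 2, 11 = 5·2 + 1, 2 = 2·1 + 0.
Back-substituting, 1 = 11 − 5·2 = 11 − 5·(13 − 1·11) = −5·13 + 6·11 = −5·13 + 6·(24 − 1·13) = 6·24 − 11·13; that is, 13·(-11) + 24·6 = 1.
Multiplying through by 54: m = (-11)·54 = -594, n = 6·54 = 324 is a solution.
The general solution is m = -594 + 24k, n = 324 − 13k; taking k = 25 gives the smaller pair m = 6, n = -1.
Check: 13·6 + 24·(-1) = 78 − 24 = 54. ✓

m = 6, n = -1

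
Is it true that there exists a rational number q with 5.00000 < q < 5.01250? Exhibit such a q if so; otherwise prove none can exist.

Multiplying by 81: 81·5.00000 = 405.00000 and 81·5.01250 = 406.01250, so the integer 406 lies strictly between them.
So q = 406/81 works: it is a ratio of integers, and dividing 81·5.00000 < 406 < 81·5.01250 through by 81 gives 5.00000 < 406/81 < 5.01250.

q = 406/81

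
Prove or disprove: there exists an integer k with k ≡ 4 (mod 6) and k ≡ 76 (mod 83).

k = 76

Since 6 and 83 share no common factor, CRT says the pair of congruences has a solution (unique mod 498).
Any solution of the first congruence is k = 4 + 6t; substituting into the second, 6t ≡ 76 − 4 ≡ 72 (mod 83).
Invert 6 mod 83 by the Euclidean algorithm: 83 = 13·6 + 5, 6 = 1·5 + 1, 5 = 5·1 + 0; back-substituting, 1 = 6 − 1·5 = 6 − (83 − 13·6) = −83 + 14·6. Hence 6·14 ≡ 1, so 6⁻¹ ≡ 14 (mod 83).
Multiplying by 14: t ≡ 14·72 = 1008 ≡ 12 (mod 83).
Taking t = 12 gives k = 4 + 6·12 = 76.
Indeed 76 ≡ 4 (mod 6) and 76 ≡ 76 (mod 83).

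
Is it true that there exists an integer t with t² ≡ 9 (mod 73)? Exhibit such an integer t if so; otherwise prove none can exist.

Take t = 3. Then 3² = 9, and since 0 ≤ 9 < 73 this is already reduced: 3² ≡ 9 (mod 73).

t = 3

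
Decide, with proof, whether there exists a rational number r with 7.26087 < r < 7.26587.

Look for a denominator N such that an integer falls strictly between N·7.26087 and N·7.26587. N = 19 works: 19·7.26087 = 137.95653 < 138 < 138.05153 = 19·7.26587.
So r = 138/19 works: it is a ratio of integers, and dividing 19·7.26087 < 138 < 19·7.26587 through by 19 gives 7.26087 < 138/19 < 7.26587.

r = 138/19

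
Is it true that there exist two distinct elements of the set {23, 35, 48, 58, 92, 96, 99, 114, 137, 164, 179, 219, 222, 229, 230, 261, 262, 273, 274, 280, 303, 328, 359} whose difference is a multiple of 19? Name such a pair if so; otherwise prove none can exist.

The pair (23, 99) works.

Reduce each element mod 19: 23↦4, 35↦16, 48↦10, 58↦1, 92↦16, 96↦1, 99↦4, 114↦0, 137↦4, 164↦12, 179↦8, 219↦10, 222↦13, 229↦1, 230↦2, 261↦14, 262↦15, 273↦7, 274↦8, 280↦14, 303↦18, 328↦5, 359↦17. The residue 4 repeats (at 23 and 99), and 99 − 23 = 76 = 4·19.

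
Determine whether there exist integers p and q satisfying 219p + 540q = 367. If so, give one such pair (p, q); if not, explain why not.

gcd(219, 540) = 3, so every integer of the form 219p + 540q is a multiple of 3.
But 367 = 3·122 + 1, so 3 ∤ 367.
So the equation is unsolvable over ℤ.

There are no such integers.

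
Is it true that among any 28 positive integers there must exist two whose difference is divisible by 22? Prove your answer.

Yes, this is always true.

Each integer lies in one of the 22 residue classes modulo 22.
With 28 integers and only 22 classes, the pigeonhole principle forces two of them, say a and b, into the same class.
Equal remainders mean a − b ≡ 0 (mod 22), so 22 divides their difference.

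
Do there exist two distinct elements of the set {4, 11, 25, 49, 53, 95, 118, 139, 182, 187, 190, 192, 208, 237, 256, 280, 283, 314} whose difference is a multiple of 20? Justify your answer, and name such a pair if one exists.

Residues mod 20: 4↦4, 11↦11, 25↦5, 49↦9, 53↦13, 95↦15, 118↦18, 139↦19, 182↦2, 187↦7, 190↦10, 192↦12, 208↦8, 237↦17, 256↦16, 280↦0, 283↦3, 314↦14.
No residue repeats among the 18 elements, so no pair has difference ≡ 0 (mod 20).

No such pair exists.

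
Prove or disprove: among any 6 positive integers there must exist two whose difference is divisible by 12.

No; for instance {44, 45, 46, 47, 48, 49} is a counterexample.

Take the 6 consecutive integers 44, 45, …, 49: their residues mod 12 are all distinct because 6 ≤ 12.
No two share a residue, so no pair has difference divisible by 12; the claim fails for this set.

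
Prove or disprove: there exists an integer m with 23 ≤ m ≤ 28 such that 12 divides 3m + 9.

m = 25

At m = 25 we get 3·25 + 9 = 84, and 84 = 12·7.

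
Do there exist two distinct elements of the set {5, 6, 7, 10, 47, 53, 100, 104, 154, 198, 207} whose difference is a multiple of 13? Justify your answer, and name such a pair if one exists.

No, no such pair exists.

Reduce each element modulo 13: 5↦5, 6↦6, 7↦7, 10↦10, 47↦8, 53↦1, 100↦9, 104↦0, 154↦11, 198↦3, 207↦12.
These 11 residues are pairwise different, hence no difference of two elements is divisible by 13.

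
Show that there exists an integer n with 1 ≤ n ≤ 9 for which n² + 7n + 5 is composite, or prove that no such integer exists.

At n = 4: 4² + 7·4 + 5 = 49 = 7·7, which is composite.

n = 4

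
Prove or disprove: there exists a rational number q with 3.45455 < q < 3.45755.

Scale by 35: the interval becomes (120.90925, 121.01425), which contains the integer 121.
So q = 121/35 works: it is a ratio of integers, and dividing 35·3.45455 < 121 < 35·3.45755 through by 35 gives 3.45455 < 121/35 < 3.45755.

q = 121/35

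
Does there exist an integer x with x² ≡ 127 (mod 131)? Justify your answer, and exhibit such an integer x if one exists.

Apply Euler's criterion with the prime 131: 127 is a quadratic residue iff 127^65 ≡ 1 (mod 131), and a non-residue iff it is ≡ −1.
Squaring successively (mod 131): 127^2 = 16129 ≡ 16; 127^4 ≡ 16² = 256 ≡ 125; 127^8 ≡ 125² = 15625 ≡ 36; 127^16 ≡ 36² = 1296 ≡ 117; 127^32 ≡ 117² = 13689 ≡ 65; 127^64 ≡ 65² = 4225 ≡ 33.
Since 65 = 64 + 1, 127^65 ≡ 33 · 127; multiplying out mod 131: 33·127 = 4191 ≡ 130. Thus 127^65 ≡ 130 ≡ −1 (mod 131).
By Euler's criterion 127 is a quadratic non-residue mod 131: no x satisfies x² ≡ 127 (mod 131).

No, no such integer exists.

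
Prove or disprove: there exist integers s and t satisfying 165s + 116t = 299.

165 and 116 are coprime, so 165s + 116t ranges over all of ℤ.
Dividing repeatedly: 165 = 1·116 + 49, 116 = 2·49 + 18, 49 = 2·18 + 13, 18 = 1·13 + 5, 13 = 2·5 + 3, 5 = 1·3 + 2, 3 = 1·2 + 1, 2 = 2·1 + 0.
Back-substituting, 1 = 3 − 1·2 = 3 − (5 − 1·3) = −5 + 2·3 = −5 + 2·(13 − 2·5) = 2·13 − 5·5 = 2·13 − 5·(18 − 1·13) = −5·18 + 7·13 = −5·18 + 7·(49 − 2·18) = 7·49 − 19·18 = 7·49 − 19·(116 − 2·49) = −19·116 + 45·49 = −19·116 + 45·(165 − 1·116) = 45·165 − 64·116; that is, 165·45 + 116·(-64) = 1.
Multiplying through by 299: s = 45·299 = 13455, t = (-64)·299 = -19136 is a solution.
Subtracting 115·116 from s and adding 115·165 to t gives the tidier solution (115, -161).
Indeed 165·115 + 116·(-161) = 18975 − 18676 = 299.

s = 115, t = -161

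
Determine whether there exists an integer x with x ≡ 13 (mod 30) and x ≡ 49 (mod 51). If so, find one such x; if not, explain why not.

x = 253

The moduli are not coprime: gcd(30, 51) = 3. Compatibility requires 3 ∣ (49 − 13) = 36, which holds, so solutions exist.
Put x = 13 + 30t, so we need 30t ≡ 36 (mod 51), equivalently (divide by 3) 10t ≡ 12 (mod 17).
Note 10·12 = 120 ≡ 1 (mod 17) (as 120 − 1 = 7·17), so 10⁻¹ ≡ 12.
Therefore t ≡ 12·12 = 144 ≡ 8 (mod 17).
Then x = 13 + 30·8 = 253.
Verify: 253 = 8·30 + 13 and 253 = 4·51 + 49. ✓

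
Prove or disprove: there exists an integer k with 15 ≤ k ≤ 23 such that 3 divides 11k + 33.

k = 15 works, since 11·15 + 33 = 198 = 66·3.

k = 15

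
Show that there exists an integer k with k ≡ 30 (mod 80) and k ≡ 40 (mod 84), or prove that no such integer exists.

Both moduli are multiples of 4 = gcd(80, 84), so any solution would satisfy k ≡ 30 and k ≡ 40 modulo 4 simultaneously.
However 30 ≡ 2 and 40 ≡ 0 (mod 4), and 2 ≠ 0.
Therefore no such k exists.

No, no such integer exists.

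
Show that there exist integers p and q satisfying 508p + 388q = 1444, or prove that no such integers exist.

Every value of 508p + 388q is a multiple of gcd(508, 388) = 4; since 4 ∣ 1444, solutions exist.
Dividing through by 4 reduces the equation to 127p + 97q = 361.
Euclidean algorithm: 127 = 1·97 + 30, 97 = 3·30 + 7, 30 = 4·7 + 2, 7 = 3·2 + 1, 2 = 2·1 + 0.
Unwinding: 1 = 7 − 3·2 = 7 − 3·(30 − 4·7) = −3·30 + 13·7 = −3·30 + 13·(97 − 3·30) = 13·97 − 42·30 = 13·97 − 42·(127 − 1·97) = −42·127 + 55·97, i.e. 127·(-42) + 97·55 = 1.
Scaling by 361 gives the particular solution (p, q) = (-15162, 19855).
Adding 157·97 to p and subtracting 157·127 from q gives the tidier solution (67, -84).
Indeed 508·67 + 388·(-84) = 34036 − 32592 = 1444.

p = 67, q = -84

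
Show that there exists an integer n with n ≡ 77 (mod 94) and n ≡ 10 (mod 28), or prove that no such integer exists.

Both moduli are multiples of 2 = gcd(94, 28), so any solution would satisfy n ≡ 77 and n ≡ 10 modulo 2 simultaneously.
But 77 mod 2 = 1 while 10 mod 2 = 0, a contradiction.
Therefore no such n exists.

There is no such integer.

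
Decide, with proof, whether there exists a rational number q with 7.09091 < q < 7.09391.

Multiplying by 32: 32·7.09091 = 226.90912 and 32·7.09391 = 227.00512, so the integer 227 lies strictly between them.
Dividing back, 7.09091 < 227/32 < 7.09391, and 227/32 is rational.

q = 227/32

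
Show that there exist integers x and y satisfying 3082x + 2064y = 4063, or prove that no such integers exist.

Any value of 3082x + 2064y is a multiple of gcd(3082, 2064) = 2.
But 4063 = 2·2031 + 1, so 2 ∤ 4063.
Hence no integers x, y satisfy the equation.

No, no such integers exist.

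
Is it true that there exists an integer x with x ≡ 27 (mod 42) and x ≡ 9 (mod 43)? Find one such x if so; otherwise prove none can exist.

gcd(42, 43) = 1, so the Chinese Remainder Theorem guarantees exactly one residue class mod 1806 satisfying both.
Write x = 27 + 42t and require 27 + 42t ≡ 9 (mod 43), i.e. 42t ≡ 25 (mod 43).
To invert 42 modulo 43: 43 = 1·42 + 1, 42 = 42·1 + 0, and unwinding, 1 = 43 − 1·42. Thus 42⁻¹ ≡ -1 ≡ 42 (mod 43).
Multiplying by 42: t ≡ 42·25 = 1050 ≡ 18 (mod 43).
With t = 18: x = 27 + 42·18 = 783.
Check: 783 mod 42 = 27, 783 mod 43 = 9. ✓

x = 783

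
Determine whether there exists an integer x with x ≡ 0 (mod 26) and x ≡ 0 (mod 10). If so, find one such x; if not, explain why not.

x = 0

The moduli are not coprime: gcd(26, 10) = 2. Compatibility requires 2 ∣ (0 − 0) = 0, which holds, so solutions exist.
The smallest candidate x = 0 works directly: 0 ≡ 0 (mod 10).
Verify: 0 = 0·26 + 0 and 0 = 0·10 + 0. ✓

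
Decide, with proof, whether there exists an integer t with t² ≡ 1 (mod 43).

t = 42

t = 42 works: 42² = 1764, and 1764 − 1 = 1763 = 41·43.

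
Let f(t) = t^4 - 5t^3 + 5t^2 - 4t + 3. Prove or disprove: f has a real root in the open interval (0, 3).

f(0) = 3 and f(3) = -18, which have opposite signs.
As a polynomial, f is continuous on every closed interval.
By the Intermediate Value Theorem f must vanish at some point of (0, 3).

Such a root exists.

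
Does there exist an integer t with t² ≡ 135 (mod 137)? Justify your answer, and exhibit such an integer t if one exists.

Take t = 86. Then 86² = 7396 = 53·137 + 135, so 86² ≡ 135 (mod 137).

t = 86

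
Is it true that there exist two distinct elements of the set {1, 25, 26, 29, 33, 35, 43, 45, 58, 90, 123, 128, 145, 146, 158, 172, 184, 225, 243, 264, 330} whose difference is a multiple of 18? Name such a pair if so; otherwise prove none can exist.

Both 1 and 145 leave remainder 1 on division by 18; their difference 144 = 8·18 is a multiple of 18.

The pair (1, 145) works.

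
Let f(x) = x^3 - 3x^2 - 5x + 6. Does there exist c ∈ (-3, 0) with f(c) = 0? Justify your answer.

f(-3) = -33 and f(0) = 6, which have opposite signs.
f is continuous everywhere (it is a polynomial), in particular on [-3, 0].
By the Intermediate Value Theorem, f takes the value 0 somewhere in the open interval.

Such a root exists.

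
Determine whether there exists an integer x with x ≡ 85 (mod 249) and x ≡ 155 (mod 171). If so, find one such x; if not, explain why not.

There is no such integer.

Both moduli are multiples of 3 = gcd(249, 171), so any solution would satisfy x ≡ 85 and x ≡ 155 modulo 3 simultaneously.
But 85 mod 3 = 1 while 155 mod 3 = 2, a contradiction.
So no integer satisfies both congruences.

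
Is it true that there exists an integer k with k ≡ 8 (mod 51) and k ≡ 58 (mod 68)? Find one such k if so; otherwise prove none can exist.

gcd(51, 68) = 17. If k ≡ 8 (mod 51) and k ≡ 58 (mod 68), then k ≡ 8 (mod 17) and k ≡ 58 (mod 17).
But 8 mod 17 = 8 while 58 mod 17 = 7, a contradiction.
Therefore no such k exists.

No, no such integer exists.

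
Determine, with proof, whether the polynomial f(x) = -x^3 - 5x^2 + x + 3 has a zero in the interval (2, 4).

The endpoint values f(2) = -23 and f(4) = -137 are both negative. Claim: f(x) < 0 for every x in (2, 4).
Shift to the endpoint 2: with x = 2 + u (0 < u < 2), one computes f(2 + u) = -u^3 - 11u^2 - 31u - 23.
All 4 nonzero coefficients of this polynomial in u are negative; hence for u > 0 the value is a sum of negative terms (the constant -23 among them).
So f is strictly negative on (2, 4); no root exists in the interval.

No such root exists.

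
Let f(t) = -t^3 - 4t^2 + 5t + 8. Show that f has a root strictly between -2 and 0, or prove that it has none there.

f(-2) = -10 and f(0) = 8, which have opposite signs.
As a polynomial, f is continuous on every closed interval.
By the Intermediate Value Theorem, f takes the value 0 somewhere in the open interval.

Such a root exists.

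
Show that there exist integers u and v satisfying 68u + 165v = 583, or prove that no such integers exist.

68 and 165 are coprime, so 68u + 165v ranges over all of ℤ.
Dividing repeatedly: 165 = 2·68 + 29, 68 = 2·29 + 10, 29 = 2·10 + 9, 10 = 1·9 + 1, 9 = 9·1 + 0.
Unwinding: 1 = 10 − 1·9 = 10 − (29 − 2·10) = −29 + 3·10 = −29 + 3·(68 − 2·29) = 3·68 − 7·29 = 3·68 − 7·(165 − 2·68) = −7·165 + 17·68, i.e. 68·17 + 165·(-7) = 1.
Multiplying through by 583: u = 17·583 = 9911, v = (-7)·583 = -4081 is a solution.
Shifting by a multiple of (165, −68) keeps it a solution: u = 9911 − 60·165 = 11, v = -4081 + 60·68 = -1.
Check: 68·11 + 165·(-1) = 748 − 165 = 583. ✓

u = 11, v = -1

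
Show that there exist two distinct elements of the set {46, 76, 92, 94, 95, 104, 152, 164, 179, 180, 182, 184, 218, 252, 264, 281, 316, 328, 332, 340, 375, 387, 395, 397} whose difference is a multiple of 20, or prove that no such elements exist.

Yes: 76 and 316.

Both 76 and 316 leave remainder 16 on division by 20; their difference 240 = 12·20 is a multiple of 20.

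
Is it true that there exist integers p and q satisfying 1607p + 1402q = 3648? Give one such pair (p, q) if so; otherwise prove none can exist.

p = 264, q = -300

1607 and 1402 are coprime, so 1607p + 1402q ranges over all of ℤ.
Euclidean algorithm: 1607 = 1·1402 + 205, 1402 = 6·205 + 172, 205 = 1·172 + 33, 172 = 5·33 + 7, 33 = 4·7 + 5, 7 = 1·5 + 2, 5 = 2·2 + 1, 2 = 2·1 + 0.
Back-substituting, 1 = 5 − 2·2 = 5 − 2·(7 − 1·5) = −2·7 + 3·5 = −2·7 + 3·(33 − 4·7) = 3·33 − 14·7 = 3·33 − 14·(172 − 5·33) = −14·172 + 73·33 = −14·172 + 73·(205 − 1·172) = 73·205 − 87·172 = 73·205 − 87·(1402 − 6·205) = −87·1402 + 595·205 = −87·1402 + 595·(1607 − 1·1402) = 595·1607 − 682·1402; that is, 1607·595 + 1402·(-682) = 1.
Multiplying through by 3648: p = 595·3648 = 2170560, q = (-682)·3648 = -2487936 is a solution.
Subtracting 1548·1402 from p and adding 1548·1607 to q gives the tidier solution (264, -300).
Indeed 1607·264 + 1402·(-300) = 424248 − 420600 = 3648.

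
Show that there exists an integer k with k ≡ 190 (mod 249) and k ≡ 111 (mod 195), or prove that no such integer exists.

Reduce both congruences modulo 3, which divides 249 and 195: they say k ≡ 190 (mod 3) and k ≡ 111 (mod 3).
But 190 mod 3 = 1 while 111 mod 3 = 0, a contradiction.
So no integer satisfies both congruences.

There is no such integer.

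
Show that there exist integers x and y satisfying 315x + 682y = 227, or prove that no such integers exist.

x = 529, y = -244

Since gcd(315, 682) = 1, every integer is an integer combination of 315 and 682.
Run the Euclidean algorithm on 682 and 315: 682 = 2·315 + 52, 315 = 6·52 + 3, 52 = 17·3 + 1, 3 = 3·1 + 0.
Working back up the chain: 1 = 52 − 17·3 = 52 − 17·(315 − 6·52) = −17·315 + 103·52 = −17·315 + 103·(682 − 2·315) = 103·682 − 223·315. So 315·(-223) + 682·103 = 1.
Times 227: 315·(-50621) + 682·23381 = 227, so (-50621, 23381) solves it.
The general solution is x = -50621 + 682k, y = 23381 − 315k; taking k = 75 gives the smaller pair x = 529, y = -244.
Indeed 315·529 + 682·(-244) = 166635 − 166408 = 227.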